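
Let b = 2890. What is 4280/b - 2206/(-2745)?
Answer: 1812394/793305 ≈ 2.2846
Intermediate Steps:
4280/b - 2206/(-2745) = 4280/2890 - 2206/(-2745) = 4280*(1/2890) - 2206*(-1/2745) = 428/289 + 2206/2745 = 1812394/793305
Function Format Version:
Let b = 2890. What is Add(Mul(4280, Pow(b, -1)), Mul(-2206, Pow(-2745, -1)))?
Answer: Rational(1812394, 793305) ≈ 2.2846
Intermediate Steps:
Add(Mul(4280, Pow(b, -1)), Mul(-2206, Pow(-2745, -1))) = Add(Mul(4280, Pow(2890, -1)), Mul(-2206, Pow(-2745, -1))) = Add(Mul(4280, Rational(1, 2890)), Mul(-2206, Rational(-1, 2745))) = Add(Rational(428, 289), Rational(2206, 2745)) = Rational(1812394, 793305)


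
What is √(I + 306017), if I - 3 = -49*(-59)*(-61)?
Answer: √129669 ≈ 360.10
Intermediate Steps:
I = -176348 (I = 3 - 49*(-59)*(-61) = 3 + 2891*(-61) = 3 - 176351 = -176348)
√(I + 306017) = √(-176348 + 306017) = √129669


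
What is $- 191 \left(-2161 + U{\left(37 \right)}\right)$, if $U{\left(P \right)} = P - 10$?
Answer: $407594$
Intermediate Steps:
$U{\left(P \right)} = -10 + P$
$- 191 \left(-2161 + U{\left(37 \right)}\right) = - 191 \left(-2161 + \left(-10 + 37\right)\right) = - 191 \left(-2161 + 27\right) = \left(-191\right) \left(-2134\right) = 407594$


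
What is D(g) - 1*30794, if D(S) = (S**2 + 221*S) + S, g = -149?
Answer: -41671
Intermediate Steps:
D(S) = S**2 + 222*S
D(g) - 1*30794 = -149*(222 - 149) - 1*30794 = -149*73 - 30794 = -10877 - 30794 = -41671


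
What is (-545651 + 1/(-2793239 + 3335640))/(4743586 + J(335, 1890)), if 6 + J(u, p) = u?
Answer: -59192329610/514620847983 ≈ -0.11502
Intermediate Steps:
J(u, p) = -6 + u
(-545651 + 1/(-2793239 + 3335640))/(4743586 + J(335, 1890)) = (-545651 + 1/(-2793239 + 3335640))/(4743586 + (-6 + 335)) = (-545651 + 1/542401)/(4743586 + 329) = (-545651 + 1/542401)/4743915 = -295961648050/542401*1/4743915 = -59192329610/514620847983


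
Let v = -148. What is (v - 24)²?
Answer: 29584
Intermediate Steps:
(v - 24)² = (-148 - 24)² = (-172)² = 29584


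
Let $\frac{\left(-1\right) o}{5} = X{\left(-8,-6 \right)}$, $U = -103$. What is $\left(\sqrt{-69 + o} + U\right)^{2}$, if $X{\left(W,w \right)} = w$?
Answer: $\left(103 - i \sqrt{39}\right)^{2} \approx 10570.0 - 1286.5 i$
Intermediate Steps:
$o = 30$ ($o = \left(-5\right) \left(-6\right) = 30$)
$\left(\sqrt{-69 + o} + U\right)^{2} = \left(\sqrt{-69 + 30} - 103\right)^{2} = \left(\sqrt{-39} - 103\right)^{2} = \left(i \sqrt{39} - 103\right)^{2} = \left(-103 + i \sqrt{39}\right)^{2}$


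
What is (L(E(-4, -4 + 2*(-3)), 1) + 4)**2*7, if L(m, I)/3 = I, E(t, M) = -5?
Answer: 343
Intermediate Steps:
L(m, I) = 3*I
(L(E(-4, -4 + 2*(-3)), 1) + 4)**2*7 = (3*1 + 4)**2*7 = (3 + 4)**2*7 = 7**2*7 = 49*7 = 343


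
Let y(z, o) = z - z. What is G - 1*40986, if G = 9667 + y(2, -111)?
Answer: -31319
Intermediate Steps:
y(z, o) = 0
G = 9667 (G = 9667 + 0 = 9667)
G - 1*40986 = 9667 - 1*40986 = 9667 - 40986 = -31319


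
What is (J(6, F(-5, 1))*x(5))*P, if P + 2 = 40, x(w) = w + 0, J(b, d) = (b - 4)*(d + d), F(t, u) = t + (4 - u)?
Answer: -1520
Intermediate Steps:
F(t, u) = 4 + t - u
J(b, d) = 2*d*(-4 + b) (J(b, d) = (-4 + b)*(2*d) = 2*d*(-4 + b))
x(w) = w
P = 38 (P = -2 + 40 = 38)
(J(6, F(-5, 1))*x(5))*P = ((2*(4 - 5 - 1*1)*(-4 + 6))*5)*38 = ((2*(4 - 5 - 1)*2)*5)*38 = ((2*(-2)*2)*5)*38 = -8*5*38 = -40*38 = -1520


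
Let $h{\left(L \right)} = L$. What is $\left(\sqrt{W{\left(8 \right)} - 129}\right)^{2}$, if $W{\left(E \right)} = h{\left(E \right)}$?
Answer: $-121$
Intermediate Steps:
$W{\left(E \right)} = E$
$\left(\sqrt{W{\left(8 \right)} - 129}\right)^{2} = \left(\sqrt{8 - 129}\right)^{2} = \left(\sqrt{-121}\right)^{2} = \left(11 i\right)^{2} = -121$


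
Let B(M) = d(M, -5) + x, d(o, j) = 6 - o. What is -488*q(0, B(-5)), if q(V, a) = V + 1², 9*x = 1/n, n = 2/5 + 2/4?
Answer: -488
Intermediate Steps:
n = 9/10 (n = 2*(⅕) + 2*(¼) = ⅖ + ½ = 9/10 ≈ 0.90000)
x = 10/81 (x = 1/(9*(9/10)) = (⅑)*(10/9) = 10/81 ≈ 0.12346)
B(M) = 496/81 - M (B(M) = (6 - M) + 10/81 = 496/81 - M)
q(V, a) = 1 + V (q(V, a) = V + 1 = 1 + V)
-488*q(0, B(-5)) = -488*(1 + 0) = -488*1 = -488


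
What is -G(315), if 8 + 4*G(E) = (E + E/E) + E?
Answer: -623/4 ≈ -155.75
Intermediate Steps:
G(E) = -7/4 + E/2 (G(E) = -2 + ((E + E/E) + E)/4 = -2 + ((E + 1) + E)/4 = -2 + ((1 + E) + E)/4 = -2 + (1 + 2*E)/4 = -2 + (¼ + E/2) = -7/4 + E/2)
-G(315) = -(-7/4 + (½)*315) = -(-7/4 + 315/2) = -1*623/4 = -623/4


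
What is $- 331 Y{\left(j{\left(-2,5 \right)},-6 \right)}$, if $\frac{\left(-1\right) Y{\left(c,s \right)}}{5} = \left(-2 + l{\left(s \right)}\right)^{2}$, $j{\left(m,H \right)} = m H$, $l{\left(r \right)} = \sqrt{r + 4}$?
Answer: $3310 - 6620 i \sqrt{2} \approx 3310.0 - 9362.1 i$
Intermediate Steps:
$l{\left(r \right)} = \sqrt{4 + r}$
$j{\left(m,H \right)} = H m$
$Y{\left(c,s \right)} = - 5 \left(-2 + \sqrt{4 + s}\right)^{2}$
$- 331 Y{\left(j{\left(-2,5 \right)},-6 \right)} = - 331 \left(- 5 \left(-2 + \sqrt{4 - 6}\right)^{2}\right) = - 331 \left(- 5 \left(-2 + \sqrt{-2}\right)^{2}\right) = - 331 \left(- 5 \left(-2 + i \sqrt{2}\right)^{2}\right) = 1655 \left(-2 + i \sqrt{2}\right)^{2}$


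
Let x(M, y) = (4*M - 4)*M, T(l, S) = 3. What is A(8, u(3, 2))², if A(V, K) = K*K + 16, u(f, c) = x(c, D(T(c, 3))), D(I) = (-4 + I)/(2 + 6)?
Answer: 6400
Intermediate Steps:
D(I) = -½ + I/8 (D(I) = (-4 + I)/8 = (-4 + I)*(⅛) = -½ + I/8)
x(M, y) = M*(-4 + 4*M) (x(M, y) = (-4 + 4*M)*M = M*(-4 + 4*M))
u(f, c) = 4*c*(-1 + c)
A(V, K) = 16 + K² (A(V, K) = K² + 16 = 16 + K²)
A(8, u(3, 2))² = (16 + (4*2*(-1 + 2))²)² = (16 + (4*2*1)²)² = (16 + 8²)² = (16 + 64)² = 80² = 6400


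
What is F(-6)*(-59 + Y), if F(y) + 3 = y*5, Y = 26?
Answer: 1089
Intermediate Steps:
F(y) = -3 + 5*y (F(y) = -3 + y*5 = -3 + 5*y)
F(-6)*(-59 + Y) = (-3 + 5*(-6))*(-59 + 26) = (-3 - 30)*(-33) = -33*(-33) = 1089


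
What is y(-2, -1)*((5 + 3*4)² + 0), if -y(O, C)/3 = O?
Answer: 1734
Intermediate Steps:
y(O, C) = -3*O
y(-2, -1)*((5 + 3*4)² + 0) = (-3*(-2))*((5 + 3*4)² + 0) = 6*((5 + 12)² + 0) = 6*(17² + 0) = 6*(289 + 0) = 6*289 = 1734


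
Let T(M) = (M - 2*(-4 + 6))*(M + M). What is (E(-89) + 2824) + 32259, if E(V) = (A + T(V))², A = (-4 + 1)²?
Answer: 274368052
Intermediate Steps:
T(M) = 2*M*(-4 + M) (T(M) = (M - 2*2)*(2*M) = (M - 4)*(2*M) = (-4 + M)*(2*M) = 2*M*(-4 + M))
A = 9 (A = (-3)² = 9)
E(V) = (9 + 2*V*(-4 + V))²
(E(-89) + 2824) + 32259 = ((9 + 2*(-89)*(-4 - 89))² + 2824) + 32259 = ((9 + 2*(-89)*(-93))² + 2824) + 32259 = ((9 + 16554)² + 2824) + 32259 = (16563² + 2824) + 32259 = (274332969 + 2824) + 32259 = 274335793 + 32259 = 274368052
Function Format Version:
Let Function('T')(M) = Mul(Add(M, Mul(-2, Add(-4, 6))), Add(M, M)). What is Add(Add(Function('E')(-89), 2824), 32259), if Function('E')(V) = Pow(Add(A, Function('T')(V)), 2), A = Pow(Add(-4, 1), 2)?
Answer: 274368052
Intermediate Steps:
Function('T')(M) = Mul(2, M, Add(-4, M)) (Function('T')(M) = Mul(Add(M, Mul(-2, 2)), Mul(2, M)) = Mul(Add(M, -4), Mul(2, M)) = Mul(Add(-4, M), Mul(2, M)) = Mul(2, M, Add(-4, M)))
A = 9 (A = Pow(-3, 2) = 9)
Function('E')(V) = Pow(Add(9, Mul(2, V, Add(-4, V))), 2)
Add(Add(Function('E')(-89), 2824), 32259) = Add(Add(Pow(Add(9, Mul(2, -89, Add(-4, -89))), 2), 2824), 32259) = Add(Add(Pow(Add(9, Mul(2, -89, -93)), 2), 2824), 32259) = Add(Add(Pow(Add(9, 16554), 2), 2824), 32259) = Add(Add(Pow(16563, 2), 2824), 32259) = Add(Add(274332969, 2824), 32259) = Add(274335793, 32259) = 274368052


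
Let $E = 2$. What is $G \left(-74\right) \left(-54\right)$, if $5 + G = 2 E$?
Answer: $-3996$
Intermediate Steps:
$G = -1$ ($G = -5 + 2 \cdot 2 = -5 + 4 = -1$)
$G \left(-74\right) \left(-54\right) = \left(-1\right) \left(-74\right) \left(-54\right) = 74 \left(-54\right) = -3996$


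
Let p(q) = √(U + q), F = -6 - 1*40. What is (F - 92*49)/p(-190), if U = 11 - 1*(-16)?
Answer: 4554*I*√163/163 ≈ 356.7*I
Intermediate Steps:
F = -46 (F = -6 - 40 = -46)
U = 27 (U = 11 + 16 = 27)
p(q) = √(27 + q)
(F - 92*49)/p(-190) = (-46 - 92*49)/(√(27 - 190)) = (-46 - 4508)/(√(-163)) = -4554*(-I*√163/163) = -(-4554)*I*√163/163 = 4554*I*√163/163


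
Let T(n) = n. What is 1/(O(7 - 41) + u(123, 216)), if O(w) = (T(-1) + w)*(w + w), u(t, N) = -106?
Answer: 1/2274 ≈ 0.00043975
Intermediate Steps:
O(w) = 2*w*(-1 + w) (O(w) = (-1 + w)*(w + w) = (-1 + w)*(2*w) = 2*w*(-1 + w))
1/(O(7 - 41) + u(123, 216)) = 1/(2*(7 - 41)*(-1 + (7 - 41)) - 106) = 1/(2*(-34)*(-1 - 34) - 106) = 1/(2*(-34)*(-35) - 106) = 1/(2380 - 106) = 1/2274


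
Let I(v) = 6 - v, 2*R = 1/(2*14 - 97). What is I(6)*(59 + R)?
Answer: 0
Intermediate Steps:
R = -1/138 (R = 1/(2*(2*14 - 97)) = 1/(2*(28 - 97)) = (1/2)/(-69) = (1/2)*(-1/69) = -1/138 ≈ -0.0072464)
I(6)*(59 + R) = (6 - 1*6)*(59 - 1/138) = (6 - 6)*(8141/138) = 0*(8141/138) = 0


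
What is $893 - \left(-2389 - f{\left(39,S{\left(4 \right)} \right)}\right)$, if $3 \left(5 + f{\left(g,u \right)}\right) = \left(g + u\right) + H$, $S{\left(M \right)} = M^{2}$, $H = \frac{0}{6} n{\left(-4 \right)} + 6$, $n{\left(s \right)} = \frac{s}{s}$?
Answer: $\frac{9892}{3} \approx 3297.3$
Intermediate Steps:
$n{\left(s \right)} = 1$
$H = 6$ ($H = \frac{0}{6} \cdot 1 + 6 = 0 \cdot \frac{1}{6} \cdot 1 + 6 = 0 \cdot 1 + 6 = 0 + 6 = 6$)
$f{\left(g,u \right)} = -3 + \frac{g}{3} + \frac{u}{3}$ ($f{\left(g,u \right)} = -5 + \frac{\left(g + u\right) + 6}{3} = -5 + \frac{6 + g + u}{3} = -5 + \left(2 + \frac{g}{3} + \frac{u}{3}\right) = -3 + \frac{g}{3} + \frac{u}{3}$)
$893 - \left(-2389 - f{\left(39,S{\left(4 \right)} \right)}\right) = 893 - \left(-2389 - \left(-3 + \frac{1}{3} \cdot 39 + \frac{4^{2}}{3}\right)\right) = 893 - \left(-2389 - \left(-3 + 13 + \frac{1}{3} \cdot 16\right)\right) = 893 - \left(-2389 - \left(-3 + 13 + \frac{16}{3}\right)\right) = 893 - \left(-2389 - \frac{46}{3}\right) = 893 - - \frac{7213}{3} = 893 + \frac{7213}{3} = \frac{9892}{3}$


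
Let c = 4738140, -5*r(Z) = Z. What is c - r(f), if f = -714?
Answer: 23689986/5 ≈ 4.7380e+6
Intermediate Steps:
r(Z) = -Z/5
c - r(f) = 4738140 - (-1)*(-714)/5 = 4738140 - 1*714/5 = 4738140 - 714/5 = 23689986/5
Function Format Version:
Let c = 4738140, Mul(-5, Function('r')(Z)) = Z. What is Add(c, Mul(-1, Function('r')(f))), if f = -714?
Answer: Rational(23689986, 5) ≈ 4.7380e+6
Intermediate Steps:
Function('r')(Z) = Mul(Rational(-1, 5), Z)
Add(c, Mul(-1, Function('r')(f))) = Add(4738140, Mul(-1, Mul(Rational(-1, 5), -714))) = Add(4738140, Mul(-1, Rational(714, 5))) = Add(4738140, Rational(-714, 5)) = Rational(23689986, 5)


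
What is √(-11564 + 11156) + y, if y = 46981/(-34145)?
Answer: -46981/34145 + 2*I*√102 ≈ -1.3759 + 20.199*I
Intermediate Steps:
y = -46981/34145 (y = 46981*(-1/34145) = -46981/34145 ≈ -1.3759)
√(-11564 + 11156) + y = √(-11564 + 11156) - 46981/34145 = √(-408) - 46981/34145 = 2*I*√102 - 46981/34145 = -46981/34145 + 2*I*√102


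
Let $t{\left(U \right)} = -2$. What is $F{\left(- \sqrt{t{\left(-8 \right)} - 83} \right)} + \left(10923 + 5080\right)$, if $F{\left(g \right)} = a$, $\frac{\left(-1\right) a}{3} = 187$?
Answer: $15442$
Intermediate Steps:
$a = -561$ ($a = \left(-3\right) 187 = -561$)
$F{\left(g \right)} = -561$
$F{\left(- \sqrt{t{\left(-8 \right)} - 83} \right)} + \left(10923 + 5080\right) = -561 + \left(10923 + 5080\right) = -561 + 16003 = 15442$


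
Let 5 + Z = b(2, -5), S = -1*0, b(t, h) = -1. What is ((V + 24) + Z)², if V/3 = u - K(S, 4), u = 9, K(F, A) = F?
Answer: 2025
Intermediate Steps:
S = 0
Z = -6 (Z = -5 - 1 = -6)
V = 27 (V = 3*(9 - 1*0) = 3*(9 + 0) = 3*9 = 27)
((V + 24) + Z)² = ((27 + 24) - 6)² = (51 - 6)² = 45² = 2025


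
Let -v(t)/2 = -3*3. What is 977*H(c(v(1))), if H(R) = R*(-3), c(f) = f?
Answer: -52758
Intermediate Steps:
v(t) = 18 (v(t) = -(-6)*3 = -2*(-9) = 18)
H(R) = -3*R
977*H(c(v(1))) = 977*(-3*18) = 977*(-54) = -52758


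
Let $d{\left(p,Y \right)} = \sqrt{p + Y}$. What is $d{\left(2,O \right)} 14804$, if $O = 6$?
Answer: $29608 \sqrt{2} \approx 41872.0$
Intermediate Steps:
$d{\left(p,Y \right)} = \sqrt{Y + p}$
$d{\left(2,O \right)} 14804 = \sqrt{6 + 2} \cdot 14804 = \sqrt{8} \cdot 14804 = 2 \sqrt{2} \cdot 14804 = 29608 \sqrt{2}$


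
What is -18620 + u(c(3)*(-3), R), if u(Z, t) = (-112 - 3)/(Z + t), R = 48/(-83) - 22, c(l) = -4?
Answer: -16338815/878 ≈ -18609.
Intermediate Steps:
R = -1874/83 (R = 48*(-1/83) - 22 = -48/83 - 22 = -1874/83 ≈ -22.578)
u(Z, t) = -115/(Z + t)
-18620 + u(c(3)*(-3), R) = -18620 - 115/(-4*(-3) - 1874/83) = -18620 - 115/(12 - 1874/83) = -18620 - 115/(-878/83) = -18620 - 115*(-83/878) = -18620 + 9545/878 = -16338815/878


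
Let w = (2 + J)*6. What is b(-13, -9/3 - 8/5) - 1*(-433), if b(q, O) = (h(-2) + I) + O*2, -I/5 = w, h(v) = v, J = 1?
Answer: 1659/5 ≈ 331.80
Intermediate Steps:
w = 18 (w = (2 + 1)*6 = 3*6 = 18)
I = -90 (I = -5*18 = -90)
b(q, O) = -92 + 2*O (b(q, O) = (-2 - 90) + O*2 = -92 + 2*O)
b(-13, -9/3 - 8/5) - 1*(-433) = (-92 + 2*(-9/3 - 8/5)) - 1*(-433) = (-92 + 2*(-9*⅓ - 8*⅕)) + 433 = (-92 + 2*(-3 - 8/5)) + 433 = (-92 + 2*(-23/5)) + 433 = (-92 - 46/5) + 433 = -506/5 + 433 = 1659/5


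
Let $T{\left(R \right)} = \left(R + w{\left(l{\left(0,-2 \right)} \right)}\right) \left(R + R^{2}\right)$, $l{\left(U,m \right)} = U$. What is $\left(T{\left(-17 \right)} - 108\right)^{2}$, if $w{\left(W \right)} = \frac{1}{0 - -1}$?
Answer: $19891600$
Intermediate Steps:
$w{\left(W \right)} = 1$ ($w{\left(W \right)} = \frac{1}{0 + 1} = 1^{-1} = 1$)
$T{\left(R \right)} = \left(1 + R\right) \left(R + R^{2}\right)$ ($T{\left(R \right)} = \left(R + 1\right) \left(R + R^{2}\right) = \left(1 + R\right) \left(R + R^{2}\right)$)
$\left(T{\left(-17 \right)} - 108\right)^{2} = \left(- 17 \left(1 + \left(-17\right)^{2} + 2 \left(-17\right)\right) - 108\right)^{2} = \left(- 17 \left(1 + 289 - 34\right) - 108\right)^{2} = \left(\left(-17\right) 256 - 108\right)^{2} = \left(-4352 - 108\right)^{2} = \left(-4460\right)^{2} = 19891600$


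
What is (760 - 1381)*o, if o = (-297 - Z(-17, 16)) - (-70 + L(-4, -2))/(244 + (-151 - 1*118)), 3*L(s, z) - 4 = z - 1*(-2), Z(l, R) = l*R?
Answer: 430767/25 ≈ 17231.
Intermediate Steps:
Z(l, R) = R*l
L(s, z) = 2 + z/3 (L(s, z) = 4/3 + (z - 1*(-2))/3 = 4/3 + (z + 2)/3 = 4/3 + (2 + z)/3 = 4/3 + (⅔ + z/3) = 2 + z/3)
o = -2081/75 (o = (-297 - 16*(-17)) - (-70 + (2 + (⅓)*(-2)))/(244 + (-151 - 1*118)) = (-297 - 1*(-272)) - (-70 + (2 - ⅔))/(244 + (-151 - 118)) = (-297 + 272) - (-70 + 4/3)/(244 - 269) = -25 - (-206)/(3*(-25)) = -25 - (-206)*(-1)/(3*25) = -25 - 1*206/75 = -25 - 206/75 = -2081/75 ≈ -27.747)
(760 - 1381)*o = (760 - 1381)*(-2081/75) = -621*(-2081/75) = 430767/25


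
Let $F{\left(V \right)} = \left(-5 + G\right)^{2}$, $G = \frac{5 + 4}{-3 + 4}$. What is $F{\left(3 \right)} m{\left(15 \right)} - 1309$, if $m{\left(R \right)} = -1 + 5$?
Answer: $-1245$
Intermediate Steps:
$G = 9$ ($G = \frac{9}{1} = 9 \cdot 1 = 9$)
$m{\left(R \right)} = 4$
$F{\left(V \right)} = 16$ ($F{\left(V \right)} = \left(-5 + 9\right)^{2} = 4^{2} = 16$)
$F{\left(3 \right)} m{\left(15 \right)} - 1309 = 16 \cdot 4 - 1309 = 64 - 1309 = -1245$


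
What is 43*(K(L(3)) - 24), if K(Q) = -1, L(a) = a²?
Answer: -1075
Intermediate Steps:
43*(K(L(3)) - 24) = 43*(-1 - 24) = 43*(-25) = -1075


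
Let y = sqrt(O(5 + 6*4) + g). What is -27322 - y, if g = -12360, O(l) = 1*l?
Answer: -27322 - I*sqrt(12331) ≈ -27322.0 - 111.05*I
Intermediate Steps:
O(l) = l
y = I*sqrt(12331) (y = sqrt((5 + 6*4) - 12360) = sqrt((5 + 24) - 12360) = sqrt(29 - 12360) = sqrt(-12331) = I*sqrt(12331) ≈ 111.05*I)
-27322 - y = -27322 - I*sqrt(12331)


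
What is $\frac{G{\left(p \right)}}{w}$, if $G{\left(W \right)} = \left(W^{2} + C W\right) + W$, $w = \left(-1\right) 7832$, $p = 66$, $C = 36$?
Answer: $- \frac{309}{356} \approx -0.86798$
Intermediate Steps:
$w = -7832$
$G{\left(W \right)} = W^{2} + 37 W$ ($G{\left(W \right)} = \left(W^{2} + 36 W\right) + W = W^{2} + 37 W$)
$\frac{G{\left(p \right)}}{w} = \frac{66 \left(37 + 66\right)}{-7832} = 66 \cdot 103 \left(- \frac{1}{7832}\right) = 6798 \left(- \frac{1}{7832}\right) = - \frac{309}{356}$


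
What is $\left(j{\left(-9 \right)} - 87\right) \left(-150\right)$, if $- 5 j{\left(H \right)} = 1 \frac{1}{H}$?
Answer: $\frac{39140}{3} \approx 13047.0$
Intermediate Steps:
$j{\left(H \right)} = - \frac{1}{5 H}$ ($j{\left(H \right)} = - \frac{1 \frac{1}{H}}{5} = - \frac{1}{5 H}$)
$\left(j{\left(-9 \right)} - 87\right) \left(-150\right) = \left(- \frac{1}{5 \left(-9\right)} - 87\right) \left(-150\right) = \left(\left(- \frac{1}{5}\right) \left(- \frac{1}{9}\right) - 87\right) \left(-150\right) = \left(\frac{1}{45} - 87\right) \left(-150\right) = \left(- \frac{3914}{45}\right) \left(-150\right) = \frac{39140}{3}$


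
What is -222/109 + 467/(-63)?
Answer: -64889/6867 ≈ -9.4494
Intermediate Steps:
-222/109 + 467/(-63) = -222*1/109 + 467*(-1/63) = -222/109 - 467/63 = -64889/6867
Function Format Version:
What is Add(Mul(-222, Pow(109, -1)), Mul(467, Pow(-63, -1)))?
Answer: Rational(-64889, 6867) ≈ -9.4494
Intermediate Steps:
Add(Mul(-222, Pow(109, -1)), Mul(467, Pow(-63, -1))) = Add(Mul(-222, Rational(1, 109)), Mul(467, Rational(-1, 63))) = Add(Rational(-222, 109), Rational(-467, 63)) = Rational(-64889, 6867)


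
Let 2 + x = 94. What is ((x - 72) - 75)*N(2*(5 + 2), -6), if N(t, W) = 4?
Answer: -220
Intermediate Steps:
x = 92 (x = -2 + 94 = 92)
((x - 72) - 75)*N(2*(5 + 2), -6) = ((92 - 72) - 75)*4 = (20 - 75)*4 = -55*4 = -220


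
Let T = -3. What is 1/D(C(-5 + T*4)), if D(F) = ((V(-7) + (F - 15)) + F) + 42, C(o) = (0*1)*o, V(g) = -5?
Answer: 1/22 ≈ 0.045455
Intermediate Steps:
C(o) = 0 (C(o) = 0*o = 0)
D(F) = 22 + 2*F (D(F) = ((-5 + (F - 15)) + F) + 42 = ((-5 + (-15 + F)) + F) + 42 = ((-20 + F) + F) + 42 = (-20 + 2*F) + 42 = 22 + 2*F)
1/D(C(-5 + T*4)) = 1/(22 + 2*0) = 1/(22 + 0) = 1/22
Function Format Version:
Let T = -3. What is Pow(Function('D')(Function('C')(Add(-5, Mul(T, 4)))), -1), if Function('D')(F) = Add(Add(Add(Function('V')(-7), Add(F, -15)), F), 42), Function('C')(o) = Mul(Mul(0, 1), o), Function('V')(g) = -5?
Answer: Rational(1, 22) ≈ 0.045455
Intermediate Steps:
Function('C')(o) = 0 (Function('C')(o) = Mul(0, o) = 0)
Function('D')(F) = Add(22, Mul(2, F)) (Function('D')(F) = Add(Add(Add(-5, Add(F, -15)), F), 42) = Add(Add(Add(-5, Add(-15, F)), F), 42) = Add(Add(Add(-20, F), F), 42) = Add(Add(-20, Mul(2, F)), 42) = Add(22, Mul(2, F)))
Pow(Function('D')(Function('C')(Add(-5, Mul(T, 4)))), -1) = Pow(Add(22, Mul(2, 0)), -1) = Pow(Add(22, 0), -1) = Pow(22, -1) = Rational(1, 22)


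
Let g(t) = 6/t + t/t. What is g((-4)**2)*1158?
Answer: 6369/4 ≈ 1592.3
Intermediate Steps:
g(t) = 1 + 6/t (g(t) = 6/t + 1 = 1 + 6/t)
g((-4)**2)*1158 = ((6 + (-4)**2)/((-4)**2))*1158 = ((6 + 16)/16)*1158 = ((1/16)*22)*1158 = (11/8)*1158 = 6369/4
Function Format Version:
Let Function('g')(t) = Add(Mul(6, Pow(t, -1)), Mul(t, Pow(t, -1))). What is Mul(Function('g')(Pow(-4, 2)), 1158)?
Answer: Rational(6369, 4) ≈ 1592.3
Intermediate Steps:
Function('g')(t) = Add(1, Mul(6, Pow(t, -1))) (Function('g')(t) = Add(Mul(6, Pow(t, -1)), 1) = Add(1, Mul(6, Pow(t, -1))))
Mul(Function('g')(Pow(-4, 2)), 1158) = Mul(Mul(Pow(Pow(-4, 2), -1), Add(6, Pow(-4, 2))), 1158) = Mul(Mul(Pow(16, -1), Add(6, 16)), 1158) = Mul(Mul(Rational(1, 16), 22), 1158) = Mul(Rational(11, 8), 1158) = Rational(6369, 4)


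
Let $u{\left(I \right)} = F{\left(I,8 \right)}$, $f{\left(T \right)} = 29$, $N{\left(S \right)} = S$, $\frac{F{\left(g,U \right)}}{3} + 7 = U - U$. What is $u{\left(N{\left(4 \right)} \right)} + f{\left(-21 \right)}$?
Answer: $8$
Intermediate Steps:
$F{\left(g,U \right)} = -21$ ($F{\left(g,U \right)} = -21 + 3 \left(U - U\right) = -21 + 3 \cdot 0 = -21 + 0 = -21$)
$u{\left(I \right)} = -21$
$u{\left(N{\left(4 \right)} \right)} + f{\left(-21 \right)} = -21 + 29 = 8$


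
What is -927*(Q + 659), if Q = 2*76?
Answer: -751797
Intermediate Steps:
Q = 152
-927*(Q + 659) = -927*(152 + 659) = -927*811 = -751797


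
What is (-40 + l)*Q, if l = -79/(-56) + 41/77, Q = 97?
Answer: -324853/88 ≈ -3691.5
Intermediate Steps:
l = 171/88 (l = -79*(-1/56) + 41*(1/77) = 79/56 + 41/77 = 171/88 ≈ 1.9432)
(-40 + l)*Q = (-40 + 171/88)*97 = -3349/88*97 = -324853/88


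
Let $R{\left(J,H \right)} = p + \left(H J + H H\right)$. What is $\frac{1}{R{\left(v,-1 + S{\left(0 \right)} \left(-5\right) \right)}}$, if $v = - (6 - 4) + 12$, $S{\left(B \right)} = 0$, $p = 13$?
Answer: $\frac{1}{4} \approx 0.25$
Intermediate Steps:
$v = 10$ ($v = \left(-1\right) 2 + 12 = -2 + 12 = 10$)
$R{\left(J,H \right)} = 13 + H^{2} + H J$ ($R{\left(J,H \right)} = 13 + \left(H J + H H\right) = 13 + \left(H J + H^{2}\right) = 13 + \left(H^{2} + H J\right) = 13 + H^{2} + H J$)
$\frac{1}{R{\left(v,-1 + S{\left(0 \right)} \left(-5\right) \right)}} = \frac{1}{13 + \left(-1 + 0 \left(-5\right)\right)^{2} + \left(-1 + 0 \left(-5\right)\right) 10} = \frac{1}{13 + \left(-1 + 0\right)^{2} + \left(-1 + 0\right) 10} = \frac{1}{13 + \left(-1\right)^{2} - 10} = \frac{1}{13 + 1 - 10} = \frac{1}{4}$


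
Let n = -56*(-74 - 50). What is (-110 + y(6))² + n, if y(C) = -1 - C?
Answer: 20633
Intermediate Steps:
n = 6944 (n = -56*(-124) = 6944)
(-110 + y(6))² + n = (-110 + (-1 - 1*6))² + 6944 = (-110 + (-1 - 6))² + 6944 = (-110 - 7)² + 6944 = (-117)² + 6944 = 13689 + 6944 = 20633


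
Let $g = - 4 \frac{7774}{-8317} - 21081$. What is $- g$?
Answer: $\frac{175299581}{8317} \approx 21077.0$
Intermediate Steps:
$g = - \frac{175299581}{8317}$ ($g = - 4 \cdot 7774 \left(- \frac{1}{8317}\right) - 21081 = \left(-4\right) \left(- \frac{7774}{8317}\right) - 21081 = \frac{31096}{8317} - 21081 = - \frac{175299581}{8317} \approx -21077.0$)
$- g = \left(-1\right) \left(- \frac{175299581}{8317}\right) = \frac{175299581}{8317}$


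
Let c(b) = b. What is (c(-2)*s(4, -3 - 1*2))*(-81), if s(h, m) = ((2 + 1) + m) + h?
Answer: 324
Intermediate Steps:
s(h, m) = 3 + h + m (s(h, m) = (3 + m) + h = 3 + h + m)
(c(-2)*s(4, -3 - 1*2))*(-81) = -2*(3 + 4 + (-3 - 1*2))*(-81) = -2*(3 + 4 + (-3 - 2))*(-81) = -2*(3 + 4 - 5)*(-81) = -2*2*(-81) = -4*(-81) = 324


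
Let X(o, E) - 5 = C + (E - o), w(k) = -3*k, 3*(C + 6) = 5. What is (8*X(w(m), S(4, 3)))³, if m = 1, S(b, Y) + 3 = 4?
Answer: 1404928/27 ≈ 52034.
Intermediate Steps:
S(b, Y) = 1 (S(b, Y) = -3 + 4 = 1)
C = -13/3 (C = -6 + (⅓)*5 = -6 + 5/3 = -13/3 ≈ -4.3333)
X(o, E) = ⅔ + E - o (X(o, E) = 5 + (-13/3 + (E - o)) = 5 + (-13/3 + E - o) = ⅔ + E - o)
(8*X(w(m), S(4, 3)))³ = (8*(⅔ + 1 - (-3)))³ = (8*(⅔ + 1 - 1*(-3)))³ = (8*(⅔ + 1 + 3))³ = (8*(14/3))³ = (112/3)³ = 1404928/27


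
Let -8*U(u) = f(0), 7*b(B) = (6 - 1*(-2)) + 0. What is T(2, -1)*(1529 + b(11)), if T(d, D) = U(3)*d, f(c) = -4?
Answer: 10711/7 ≈ 1530.1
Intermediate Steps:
b(B) = 8/7 (b(B) = ((6 - 1*(-2)) + 0)/7 = ((6 + 2) + 0)/7 = (8 + 0)/7 = (1/7)*8 = 8/7)
U(u) = 1/2 (U(u) = -1/8*(-4) = 1/2)
T(d, D) = d/2
T(2, -1)*(1529 + b(11)) = ((1/2)*2)*(1529 + 8/7) = 1*(10711/7) = 10711/7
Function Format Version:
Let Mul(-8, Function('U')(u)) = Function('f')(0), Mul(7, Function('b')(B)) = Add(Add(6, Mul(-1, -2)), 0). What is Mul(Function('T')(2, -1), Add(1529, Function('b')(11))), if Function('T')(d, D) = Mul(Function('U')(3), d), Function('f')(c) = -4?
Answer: Rational(10711, 7) ≈ 1530.1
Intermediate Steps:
Function('b')(B) = Rational(8, 7) (Function('b')(B) = Mul(Rational(1, 7), Add(Add(6, Mul(-1, -2)), 0)) = Mul(Rational(1, 7), Add(Add(6, 2), 0)) = Mul(Rational(1, 7), Add(8, 0)) = Mul(Rational(1, 7), 8) = Rational(8, 7))
Function('U')(u) = Rational(1, 2) (Function('U')(u) = Mul(Rational(-1, 8), -4) = Rational(1, 2))
Function('T')(d, D) = Mul(Rational(1, 2), d)
Mul(Function('T')(2, -1), Add(1529, Function('b')(11))) = Mul(Mul(Rational(1, 2), 2), Add(1529, Rational(8, 7))) = Mul(1, Rational(10711, 7)) = Rational(10711, 7)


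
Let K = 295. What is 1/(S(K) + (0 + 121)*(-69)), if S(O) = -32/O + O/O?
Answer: -295/2462692 ≈ -0.00011979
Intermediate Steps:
S(O) = 1 - 32/O (S(O) = -32/O + 1 = 1 - 32/O)
1/(S(K) + (0 + 121)*(-69)) = 1/((-32 + 295)/295 + (0 + 121)*(-69)) = 1/((1/295)*263 + 121*(-69)) = 1/(263/295 - 8349) = 1/(-2462692/295) = -295/2462692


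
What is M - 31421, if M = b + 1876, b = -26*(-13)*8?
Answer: -26841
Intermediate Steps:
b = 2704 (b = 338*8 = 2704)
M = 4580 (M = 2704 + 1876 = 4580)
M - 31421 = 4580 - 31421 = -26841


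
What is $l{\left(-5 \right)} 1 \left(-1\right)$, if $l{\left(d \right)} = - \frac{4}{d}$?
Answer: $- \frac{4}{5} \approx -0.8$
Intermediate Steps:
$l{\left(-5 \right)} 1 \left(-1\right) = - \frac{4}{-5} \cdot 1 \left(-1\right) = \left(-4\right) \left(- \frac{1}{5}\right) 1 \left(-1\right) = \frac{4}{5} \cdot 1 \left(-1\right) = \frac{4}{5} \left(-1\right) = - \frac{4}{5}$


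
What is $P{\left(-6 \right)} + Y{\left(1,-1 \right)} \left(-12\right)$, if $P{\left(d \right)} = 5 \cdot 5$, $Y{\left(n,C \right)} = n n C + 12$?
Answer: $-107$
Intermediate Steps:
$Y{\left(n,C \right)} = 12 + C n^{2}$ ($Y{\left(n,C \right)} = n^{2} C + 12 = C n^{2} + 12 = 12 + C n^{2}$)
$P{\left(d \right)} = 25$
$P{\left(-6 \right)} + Y{\left(1,-1 \right)} \left(-12\right) = 25 + \left(12 - 1^{2}\right) \left(-12\right) = 25 + \left(12 - 1\right) \left(-12\right) = 25 + 11 \left(-12\right) = 25 - 132 = -107$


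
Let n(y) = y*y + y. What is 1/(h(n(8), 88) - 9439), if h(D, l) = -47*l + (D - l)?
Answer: -1/13591 ≈ -7.3578e-5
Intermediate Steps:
n(y) = y + y**2 (n(y) = y**2 + y = y + y**2)
h(D, l) = D - 48*l
1/(h(n(8), 88) - 9439) = 1/((8*(1 + 8) - 48*88) - 9439) = 1/((8*9 - 4224) - 9439) = 1/((72 - 4224) - 9439) = 1/(-4152 - 9439) = 1/(-13591) = -1/13591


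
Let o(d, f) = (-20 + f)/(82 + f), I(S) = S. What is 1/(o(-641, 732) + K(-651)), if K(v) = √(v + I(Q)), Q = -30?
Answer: 144892/112933705 - 165649*I*√681/112933705 ≈ 0.001283 - 0.038277*I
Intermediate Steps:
o(d, f) = (-20 + f)/(82 + f)
K(v) = √(-30 + v) (K(v) = √(v - 30) = √(-30 + v))
1/(o(-641, 732) + K(-651)) = 1/((-20 + 732)/(82 + 732) + √(-30 - 651)) = 1/(712/814 + √(-681)) = 1/((1/814)*712 + I*√681) = 1/(356/407 + I*√681)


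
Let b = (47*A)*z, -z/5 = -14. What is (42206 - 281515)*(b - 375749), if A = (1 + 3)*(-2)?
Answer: 96218730321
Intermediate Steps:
z = 70 (z = -5*(-14) = 70)
A = -8 (A = 4*(-2) = -8)
b = -26320 (b = (47*(-8))*70 = -376*70 = -26320)
(42206 - 281515)*(b - 375749) = (42206 - 281515)*(-26320 - 375749) = -239309*(-402069) = 96218730321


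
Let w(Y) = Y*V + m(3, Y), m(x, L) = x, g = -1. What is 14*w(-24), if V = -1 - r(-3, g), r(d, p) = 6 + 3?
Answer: 3402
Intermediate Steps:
r(d, p) = 9
V = -10 (V = -1 - 1*9 = -1 - 9 = -10)
w(Y) = 3 - 10*Y (w(Y) = Y*(-10) + 3 = -10*Y + 3 = 3 - 10*Y)
14*w(-24) = 14*(3 - 10*(-24)) = 14*(3 + 240) = 14*243 = 3402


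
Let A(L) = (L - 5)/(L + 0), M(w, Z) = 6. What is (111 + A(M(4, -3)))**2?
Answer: 444889/36 ≈ 12358.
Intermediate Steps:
A(L) = (-5 + L)/L
(111 + A(M(4, -3)))**2 = (111 + (-5 + 6)/6)**2 = (111 + (1/6)*1)**2 = (111 + 1/6)**2 = (667/6)**2 = 444889/36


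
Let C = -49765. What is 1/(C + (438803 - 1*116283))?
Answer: 1/272755 ≈ 3.6663e-6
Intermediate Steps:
1/(C + (438803 - 1*116283)) = 1/(-49765 + (438803 - 1*116283)) = 1/(-49765 + (438803 - 116283)) = 1/(-49765 + 322520) = 1/272755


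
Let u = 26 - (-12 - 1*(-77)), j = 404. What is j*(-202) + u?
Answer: -81647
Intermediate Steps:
u = -39 (u = 26 - (-12 + 77) = 26 - 1*65 = 26 - 65 = -39)
j*(-202) + u = 404*(-202) - 39 = -81608 - 39 = -81647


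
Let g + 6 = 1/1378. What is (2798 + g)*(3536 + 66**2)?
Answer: 15181749642/689 ≈ 2.2034e+7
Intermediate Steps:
g = -8267/1378 (g = -6 + 1/1378 = -8267/1378 ≈ -5.9993)
(2798 + g)*(3536 + 66**2) = (2798 - 8267/1378)*(3536 + 66**2) = 3847377*(3536 + 4356)/1378 = (3847377/1378)*7892 = 15181749642/689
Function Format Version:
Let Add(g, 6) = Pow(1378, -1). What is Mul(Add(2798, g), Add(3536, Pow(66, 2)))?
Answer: Rational(15181749642, 689) ≈ 2.2034e+7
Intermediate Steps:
g = Rational(-8267, 1378) (g = Add(-6, Pow(1378, -1)) = Add(-6, Rational(1, 1378)) = Rational(-8267, 1378) ≈ -5.9993)
Mul(Add(2798, g), Add(3536, Pow(66, 2))) = Mul(Add(2798, Rational(-8267, 1378)), Add(3536, Pow(66, 2))) = Mul(Rational(3847377, 1378), Add(3536, 4356)) = Mul(Rational(3847377, 1378), 7892) = Rational(15181749642, 689)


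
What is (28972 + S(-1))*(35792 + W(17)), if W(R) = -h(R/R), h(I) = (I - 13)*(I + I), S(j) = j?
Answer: 1037625336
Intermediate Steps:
h(I) = 2*I*(-13 + I) (h(I) = (-13 + I)*(2*I) = 2*I*(-13 + I))
W(R) = 24 (W(R) = -2*R/R*(-13 + R/R) = -2*(-13 + 1) = -2*(-12) = -1*(-24) = 24)
(28972 + S(-1))*(35792 + W(17)) = (28972 - 1)*(35792 + 24) = 28971*35816 = 1037625336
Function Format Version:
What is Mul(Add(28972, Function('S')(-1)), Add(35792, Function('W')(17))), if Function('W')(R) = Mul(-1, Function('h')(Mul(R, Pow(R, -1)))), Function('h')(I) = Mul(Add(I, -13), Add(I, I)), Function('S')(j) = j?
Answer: 1037625336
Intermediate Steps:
Function('h')(I) = Mul(2, I, Add(-13, I)) (Function('h')(I) = Mul(Add(-13, I), Mul(2, I)) = Mul(2, I, Add(-13, I)))
Function('W')(R) = 24 (Function('W')(R) = Mul(-1, Mul(2, Mul(R, Pow(R, -1)), Add(-13, Mul(R, Pow(R, -1))))) = Mul(-1, Mul(2, 1, Add(-13, 1))) = Mul(-1, Mul(2, 1, -12)) = Mul(-1, -24) = 24)
Mul(Add(28972, Function('S')(-1)), Add(35792, Function('W')(17))) = Mul(Add(28972, -1), Add(35792, 24)) = Mul(28971, 35816) = 1037625336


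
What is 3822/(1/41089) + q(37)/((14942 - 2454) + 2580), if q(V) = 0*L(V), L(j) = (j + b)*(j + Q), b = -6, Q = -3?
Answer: 157042158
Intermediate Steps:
L(j) = (-6 + j)*(-3 + j) (L(j) = (j - 6)*(j - 3) = (-6 + j)*(-3 + j))
q(V) = 0 (q(V) = 0*(18 + V² - 9*V) = 0)
3822/(1/41089) + q(37)/((14942 - 2454) + 2580) = 3822/(1/41089) + 0/((14942 - 2454) + 2580) = 3822/(1/41089) + 0/(12488 + 2580) = 3822*41089 + 0/15068 = 157042158 + 0*(1/15068) = 157042158 + 0 = 157042158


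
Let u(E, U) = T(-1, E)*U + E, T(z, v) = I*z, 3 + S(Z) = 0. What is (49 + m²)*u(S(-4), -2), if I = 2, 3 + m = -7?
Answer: 149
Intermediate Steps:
m = -10 (m = -3 - 7 = -10)
S(Z) = -3 (S(Z) = -3 + 0 = -3)
T(z, v) = 2*z
u(E, U) = E - 2*U (u(E, U) = (2*(-1))*U + E = -2*U + E = E - 2*U)
(49 + m²)*u(S(-4), -2) = (49 + (-10)²)*(-3 - 2*(-2)) = (49 + 100)*(-3 + 4) = 149*1 = 149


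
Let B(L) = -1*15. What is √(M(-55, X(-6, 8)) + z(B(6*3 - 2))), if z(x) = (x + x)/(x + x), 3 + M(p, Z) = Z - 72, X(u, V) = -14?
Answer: 2*I*√22 ≈ 9.3808*I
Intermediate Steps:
M(p, Z) = -75 + Z (M(p, Z) = -3 + (Z - 72) = -3 + (-72 + Z) = -75 + Z)
B(L) = -15
z(x) = 1 (z(x) = (2*x)/((2*x)) = (2*x)*(1/(2*x)) = 1)
√(M(-55, X(-6, 8)) + z(B(6*3 - 2))) = √((-75 - 14) + 1) = √(-89 + 1) = √(-88) = 2*I*√22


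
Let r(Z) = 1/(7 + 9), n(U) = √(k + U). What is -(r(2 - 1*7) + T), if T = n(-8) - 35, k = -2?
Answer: 559/16 - I*√10 ≈ 34.938 - 3.1623*I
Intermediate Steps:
n(U) = √(-2 + U)
T = -35 + I*√10 (T = √(-2 - 8) - 35 = √(-10) - 35 = I*√10 - 35 = -35 + I*√10 ≈ -35.0 + 3.1623*I)
r(Z) = 1/16
-(r(2 - 1*7) + T) = -(1/16 + (-35 + I*√10)) = -(-559/16 + I*√10) = 559/16 - I*√10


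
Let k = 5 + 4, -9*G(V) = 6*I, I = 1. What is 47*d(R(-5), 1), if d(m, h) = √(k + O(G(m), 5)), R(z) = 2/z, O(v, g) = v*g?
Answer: 47*√51/3 ≈ 111.88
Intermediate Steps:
G(V) = -⅔ (G(V) = -2/3 = -⅑*6 = -⅔)
O(v, g) = g*v
k = 9
d(m, h) = √51/3 (d(m, h) = √(9 + 5*(-⅔)) = √(9 - 10/3) = √(17/3) = √51/3)
47*d(R(-5), 1) = 47*(√51/3) = 47*√51/3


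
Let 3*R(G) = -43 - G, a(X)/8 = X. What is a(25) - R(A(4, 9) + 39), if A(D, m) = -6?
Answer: 676/3 ≈ 225.33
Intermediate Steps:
a(X) = 8*X
R(G) = -43/3 - G/3 (R(G) = (-43 - G)/3 = -43/3 - G/3)
a(25) - R(A(4, 9) + 39) = 8*25 - (-43/3 - (-6 + 39)/3) = 200 - (-43/3 - 1/3*33) = 200 - (-43/3 - 11) = 200 - 1*(-76/3) = 200 + 76/3 = 676/3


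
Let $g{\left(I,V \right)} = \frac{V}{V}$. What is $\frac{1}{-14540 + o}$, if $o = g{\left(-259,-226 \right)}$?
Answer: $- \frac{1}{14539} \approx -6.8781 \cdot 10^{-5}$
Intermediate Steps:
$g{\left(I,V \right)} = 1$
$o = 1$
$\frac{1}{-14540 + o} = \frac{1}{-14540 + 1} = \frac{1}{-14539} = - \frac{1}{14539}$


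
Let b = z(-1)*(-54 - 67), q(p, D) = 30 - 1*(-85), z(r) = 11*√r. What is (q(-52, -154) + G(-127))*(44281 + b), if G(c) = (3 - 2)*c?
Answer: -531372 + 15972*I ≈ -5.3137e+5 + 15972.0*I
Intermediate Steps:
G(c) = c (G(c) = 1*c = c)
q(p, D) = 115 (q(p, D) = 30 + 85 = 115)
b = -1331*I (b = (11*√(-1))*(-54 - 67) = (11*I)*(-121) = -1331*I ≈ -1331.0*I)
(q(-52, -154) + G(-127))*(44281 + b) = (115 - 127)*(44281 - 1331*I) = -12*(44281 - 1331*I) = -531372 + 15972*I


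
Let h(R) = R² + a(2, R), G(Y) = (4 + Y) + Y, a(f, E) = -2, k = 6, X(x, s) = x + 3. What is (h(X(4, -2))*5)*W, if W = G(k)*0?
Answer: 0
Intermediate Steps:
X(x, s) = 3 + x
G(Y) = 4 + 2*Y
W = 0 (W = (4 + 2*6)*0 = (4 + 12)*0 = 16*0 = 0)
h(R) = -2 + R² (h(R) = R² - 2 = -2 + R²)
(h(X(4, -2))*5)*W = ((-2 + (3 + 4)²)*5)*0 = ((-2 + 7²)*5)*0 = ((-2 + 49)*5)*0 = (47*5)*0 = 235*0 = 0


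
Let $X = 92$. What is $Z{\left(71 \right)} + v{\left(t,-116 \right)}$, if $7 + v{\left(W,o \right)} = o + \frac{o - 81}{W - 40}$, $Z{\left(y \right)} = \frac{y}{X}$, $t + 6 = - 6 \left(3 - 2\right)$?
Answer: $- \frac{70827}{598} \approx -118.44$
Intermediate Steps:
$t = -12$ ($t = -6 - 6 \left(3 - 2\right) = -6 - 6 = -12$)
$Z{\left(y \right)} = \frac{y}{92}$
$v{\left(W,o \right)} = -7 + o + \frac{-81 + o}{-40 + W}$ ($v{\left(W,o \right)} = -7 + \left(o + \frac{o - 81}{W - 40}\right) = -7 + \left(o + \frac{-81 + o}{-40 + W}\right) = -7 + o + \frac{-81 + o}{-40 + W}$)
$Z{\left(71 \right)} + v{\left(t,-116 \right)} = \frac{1}{92} \cdot 71 + \frac{199 - -4524 - -84 - -1392}{-40 - 12} = \frac{71}{92} + \frac{199 + 4524 + 84 + 1392}{-52} = \frac{71}{92} - \frac{6199}{52} = - \frac{70827}{598}$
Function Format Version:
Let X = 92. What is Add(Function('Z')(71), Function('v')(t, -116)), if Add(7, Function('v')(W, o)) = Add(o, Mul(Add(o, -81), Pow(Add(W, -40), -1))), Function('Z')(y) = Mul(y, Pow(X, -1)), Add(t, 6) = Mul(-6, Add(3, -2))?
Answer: Rational(-70827, 598) ≈ -118.44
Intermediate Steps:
t = -12 (t = Add(-6, Mul(-6, Add(3, -2))) = Add(-6, Mul(-6, 1)) = Add(-6, -6) = -12)
Function('Z')(y) = Mul(Rational(1, 92), y) (Function('Z')(y) = Mul(y, Pow(92, -1)) = Mul(y, Rational(1, 92)) = Mul(Rational(1, 92), y))
Function('v')(W, o) = Add(-7, o, Mul(Pow(Add(-40, W), -1), Add(-81, o))) (Function('v')(W, o) = Add(-7, Add(o, Mul(Add(o, -81), Pow(Add(W, -40), -1)))) = Add(-7, Add(o, Mul(Add(-81, o), Pow(Add(-40, W), -1)))) = Add(-7, Add(o, Mul(Pow(Add(-40, W), -1), Add(-81, o)))) = Add(-7, o, Mul(Pow(Add(-40, W), -1), Add(-81, o))))
Add(Function('Z')(71), Function('v')(t, -116)) = Add(Mul(Rational(1, 92), 71), Mul(Pow(Add(-40, -12), -1), Add(199, Mul(-39, -116), Mul(-7, -12), Mul(-12, -116)))) = Add(Rational(71, 92), Mul(Pow(-52, -1), Add(199, 4524, 84, 1392))) = Add(Rational(71, 92), Mul(Rational(-1, 52), 6199)) = Add(Rational(71, 92), Rational(-6199, 52)) = Rational(-70827, 598)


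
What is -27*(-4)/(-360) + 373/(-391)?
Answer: -4903/3910 ≈ -1.2540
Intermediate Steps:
-27*(-4)/(-360) + 373/(-391) = 108*(-1/360) + 373*(-1/391) = -3/10 - 373/391 = -4903/3910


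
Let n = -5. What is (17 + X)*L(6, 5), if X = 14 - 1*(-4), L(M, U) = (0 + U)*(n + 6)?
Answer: 175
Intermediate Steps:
L(M, U) = U (L(M, U) = (0 + U)*(-5 + 6) = U*1 = U)
X = 18 (X = 14 + 4 = 18)
(17 + X)*L(6, 5) = (17 + 18)*5 = 35*5 = 175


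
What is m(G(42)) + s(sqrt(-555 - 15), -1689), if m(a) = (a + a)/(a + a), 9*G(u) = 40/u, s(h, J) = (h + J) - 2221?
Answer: -3909 + I*sqrt(570) ≈ -3909.0 + 23.875*I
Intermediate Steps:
s(h, J) = -2221 + J + h (s(h, J) = (J + h) - 2221 = -2221 + J + h)
G(u) = 40/(9*u) (G(u) = (40/u)/9 = 40/(9*u))
m(a) = 1 (m(a) = (2*a)/((2*a)) = (2*a)*(1/(2*a)) = 1)
m(G(42)) + s(sqrt(-555 - 15), -1689) = 1 + (-2221 - 1689 + sqrt(-555 - 15)) = 1 + (-2221 - 1689 + sqrt(-570)) = 1 + (-2221 - 1689 + I*sqrt(570)) = 1 + (-3910 + I*sqrt(570)) = -3909 + I*sqrt(570)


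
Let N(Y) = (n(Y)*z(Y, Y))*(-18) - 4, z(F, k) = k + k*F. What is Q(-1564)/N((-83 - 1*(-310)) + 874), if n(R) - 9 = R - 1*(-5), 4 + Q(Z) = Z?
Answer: 196/3043871393 ≈ 6.4392e-8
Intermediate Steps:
Q(Z) = -4 + Z
z(F, k) = k + F*k
n(R) = 14 + R (n(R) = 9 + (R - 1*(-5)) = 9 + (R + 5) = 9 + (5 + R) = 14 + R)
N(Y) = -4 - 18*Y*(1 + Y)*(14 + Y) (N(Y) = ((14 + Y)*(Y*(1 + Y)))*(-18) - 4 = (Y*(1 + Y)*(14 + Y))*(-18) - 4 = -18*Y*(1 + Y)*(14 + Y) - 4 = -4 - 18*Y*(1 + Y)*(14 + Y))
Q(-1564)/N((-83 - 1*(-310)) + 874) = (-4 - 1564)/(-4 - 18*((-83 - 1*(-310)) + 874)*(1 + ((-83 - 1*(-310)) + 874))*(14 + ((-83 - 1*(-310)) + 874))) = -1568/(-4 - 18*((-83 + 310) + 874)*(1 + ((-83 + 310) + 874))*(14 + ((-83 + 310) + 874))) = -1568/(-4 - 18*(227 + 874)*(1 + (227 + 874))*(14 + (227 + 874))) = -1568/(-4 - 18*1101*(1 + 1101)*(14 + 1101)) = -1568/(-4 - 18*1101*1102*1115) = -1568/(-4 - 24350971140) = -1568/(-24350971144) = -1568*(-1/24350971144) = 196/3043871393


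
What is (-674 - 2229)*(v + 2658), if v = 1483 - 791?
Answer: -9725050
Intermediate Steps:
v = 692
(-674 - 2229)*(v + 2658) = (-674 - 2229)*(692 + 2658) = -2903*3350 = -9725050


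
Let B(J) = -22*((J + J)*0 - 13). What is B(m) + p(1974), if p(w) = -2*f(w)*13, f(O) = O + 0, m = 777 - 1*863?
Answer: -51038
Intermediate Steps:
m = -86 (m = 777 - 863 = -86)
f(O) = O
p(w) = -26*w (p(w) = -2*w*13 = -26*w)
B(J) = 286 (B(J) = -22*((2*J)*0 - 13) = -22*(0 - 13) = -22*(-13) = 286)
B(m) + p(1974) = 286 - 26*1974 = 286 - 51324 = -51038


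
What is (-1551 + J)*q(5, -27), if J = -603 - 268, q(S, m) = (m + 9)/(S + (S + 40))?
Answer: 21798/25 ≈ 871.92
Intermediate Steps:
q(S, m) = (9 + m)/(40 + 2*S) (q(S, m) = (9 + m)/(S + (40 + S)) = (9 + m)/(40 + 2*S))
J = -871
(-1551 + J)*q(5, -27) = (-1551 - 871)*((9 - 27)/(2*(20 + 5))) = -1211*(-18)/25 = -2422*(-9/25) = 21798/25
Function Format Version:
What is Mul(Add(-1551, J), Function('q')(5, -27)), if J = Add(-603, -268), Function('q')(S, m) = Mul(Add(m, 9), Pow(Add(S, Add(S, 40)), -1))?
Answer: Rational(21798, 25) ≈ 871.92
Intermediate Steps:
Function('q')(S, m) = Mul(Pow(Add(40, Mul(2, S)), -1), Add(9, m)) (Function('q')(S, m) = Mul(Add(9, m), Pow(Add(S, Add(40, S)), -1)) = Mul(Add(9, m), Pow(Add(40, Mul(2, S)), -1)) = Mul(Pow(Add(40, Mul(2, S)), -1), Add(9, m)))
J = -871
Mul(Add(-1551, J), Function('q')(5, -27)) = Mul(Add(-1551, -871), Mul(Rational(1, 2), Pow(Add(20, 5), -1), Add(9, -27))) = Mul(-2422, Mul(Rational(1, 2), Pow(25, -1), -18)) = Mul(-2422, Mul(Rational(1, 2), Rational(1, 25), -18)) = Mul(-2422, Rational(-9, 25)) = Rational(21798, 25)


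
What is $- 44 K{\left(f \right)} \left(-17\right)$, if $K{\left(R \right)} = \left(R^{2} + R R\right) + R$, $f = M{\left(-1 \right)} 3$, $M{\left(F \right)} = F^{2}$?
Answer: $15708$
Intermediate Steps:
$f = 3$ ($f = \left(-1\right)^{2} \cdot 3 = 1 \cdot 3 = 3$)
$K{\left(R \right)} = R + 2 R^{2}$ ($K{\left(R \right)} = \left(R^{2} + R^{2}\right) + R = 2 R^{2} + R = R + 2 R^{2}$)
$- 44 K{\left(f \right)} \left(-17\right) = - 44 \cdot 3 \left(1 + 2 \cdot 3\right) \left(-17\right) = - 44 \cdot 3 \left(1 + 6\right) \left(-17\right) = - 44 \cdot 3 \cdot 7 \left(-17\right) = \left(-44\right) 21 \left(-17\right) = \left(-924\right) \left(-17\right) = 15708$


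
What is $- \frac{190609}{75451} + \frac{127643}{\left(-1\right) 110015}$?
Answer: $- \frac{30600641128}{8300741765} \approx -3.6865$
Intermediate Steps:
$- \frac{190609}{75451} + \frac{127643}{\left(-1\right) 110015} = \left(-190609\right) \frac{1}{75451} + \frac{127643}{-110015} = - \frac{190609}{75451} + 127643 \left(- \frac{1}{110015}\right) = - \frac{190609}{75451} - \frac{127643}{110015} = - \frac{30600641128}{8300741765}$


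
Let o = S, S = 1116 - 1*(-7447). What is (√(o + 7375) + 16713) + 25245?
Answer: 41958 + √15938 ≈ 42084.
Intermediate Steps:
S = 8563 (S = 1116 + 7447 = 8563)
o = 8563
(√(o + 7375) + 16713) + 25245 = (√(8563 + 7375) + 16713) + 25245 = (√15938 + 16713) + 25245 = (16713 + √15938) + 25245 = 41958 + √15938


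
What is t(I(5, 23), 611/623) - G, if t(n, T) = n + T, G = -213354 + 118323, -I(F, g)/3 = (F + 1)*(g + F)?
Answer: 58890932/623 ≈ 94528.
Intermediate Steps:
I(F, g) = -3*(1 + F)*(F + g) (I(F, g) = -3*(F + 1)*(g + F) = -3*(1 + F)*(F + g))
G = -95031
t(n, T) = T + n
t(I(5, 23), 611/623) - G = (611/623 + (-3*5 - 3*23 - 3*5**2 - 3*5*23)) - 1*(-95031) = (611*(1/623) + (-15 - 69 - 3*25 - 345)) + 95031 = (611/623 + (-15 - 69 - 75 - 345)) + 95031 = (611/623 - 504) + 95031 = -313381/623 + 95031 = 58890932/623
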